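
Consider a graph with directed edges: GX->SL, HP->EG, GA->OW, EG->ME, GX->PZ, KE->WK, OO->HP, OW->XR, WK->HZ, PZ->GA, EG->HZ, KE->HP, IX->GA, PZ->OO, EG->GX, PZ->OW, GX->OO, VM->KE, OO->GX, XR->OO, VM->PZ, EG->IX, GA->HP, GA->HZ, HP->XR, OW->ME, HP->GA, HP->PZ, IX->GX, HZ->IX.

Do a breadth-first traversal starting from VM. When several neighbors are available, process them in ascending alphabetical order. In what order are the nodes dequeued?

VM KE PZ HP WK GA OO OW EG XR HZ GX ME IX SL

Visit VM; enqueue KE, PZ → queue [KE, PZ]
Visit KE; enqueue HP, WK → queue [PZ, HP, WK]
Visit PZ; enqueue GA, OO, OW → queue [HP, WK, GA, OO, OW]
Visit HP; enqueue EG, XR → queue [WK, GA, OO, OW, EG, XR]
Visit WK; enqueue HZ → queue [GA, OO, OW, EG, XR, HZ]
Visit GA → queue [OO, OW, EG, XR, HZ]
Visit OO; enqueue GX → queue [OW, EG, XR, HZ, GX]
Visit OW; enqueue ME → queue [EG, XR, HZ, GX, ME]
Visit EG; enqueue IX → queue [XR, HZ, GX, ME, IX]
Visit XR → queue [HZ, GX, ME, IX]
Visit HZ → queue [GX, ME, IX]
Visit GX; enqueue SL → queue [ME, IX, SL]
Visit ME → queue [IX, SL]
Visit IX → queue [SL]
Visit SL → queue []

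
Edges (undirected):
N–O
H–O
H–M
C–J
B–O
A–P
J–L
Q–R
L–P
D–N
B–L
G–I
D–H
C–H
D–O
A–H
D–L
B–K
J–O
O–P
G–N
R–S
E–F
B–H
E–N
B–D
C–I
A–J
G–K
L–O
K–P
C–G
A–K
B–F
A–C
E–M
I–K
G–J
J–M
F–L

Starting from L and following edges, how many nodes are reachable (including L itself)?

16

BFS from L visits: L, B, D, F, J, O, P, H, K, N, E, A, C, G, M, I
Reachable nodes: 16 of 19 total.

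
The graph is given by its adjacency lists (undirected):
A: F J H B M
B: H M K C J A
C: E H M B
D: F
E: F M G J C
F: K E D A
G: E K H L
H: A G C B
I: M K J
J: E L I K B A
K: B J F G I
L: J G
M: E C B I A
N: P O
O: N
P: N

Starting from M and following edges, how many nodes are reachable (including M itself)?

BFS from M visits: M, I, E, C, B, A, K, J, G, F, H, L, D
Reachable nodes: 13 of 16 total.

13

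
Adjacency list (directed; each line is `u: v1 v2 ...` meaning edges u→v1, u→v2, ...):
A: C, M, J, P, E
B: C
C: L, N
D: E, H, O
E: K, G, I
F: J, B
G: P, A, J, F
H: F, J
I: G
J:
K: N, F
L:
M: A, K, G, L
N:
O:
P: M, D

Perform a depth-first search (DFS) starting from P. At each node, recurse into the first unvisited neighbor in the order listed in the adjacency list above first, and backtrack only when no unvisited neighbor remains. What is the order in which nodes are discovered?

P → M → A → C → L → N → J → E → K → F → B → G → I → D → H → O

Visit P
P → M
M → A
A → C
C → L
C → N
A → J
A → E
E → K
K → F
F → B
E → G
E → I
P → D
D → H
D → O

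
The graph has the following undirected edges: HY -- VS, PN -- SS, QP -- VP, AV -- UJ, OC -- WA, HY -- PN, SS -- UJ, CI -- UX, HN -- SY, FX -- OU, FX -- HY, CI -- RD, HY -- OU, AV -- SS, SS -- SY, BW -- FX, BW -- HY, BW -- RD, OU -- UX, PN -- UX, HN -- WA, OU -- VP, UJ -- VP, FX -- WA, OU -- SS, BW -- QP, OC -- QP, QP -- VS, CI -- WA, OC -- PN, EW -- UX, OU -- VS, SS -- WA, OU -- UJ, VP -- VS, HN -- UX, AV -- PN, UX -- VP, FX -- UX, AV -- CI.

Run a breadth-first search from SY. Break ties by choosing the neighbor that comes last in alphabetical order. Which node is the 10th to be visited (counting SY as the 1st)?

OC

Visit SY; enqueue SS, HN → queue [SS, HN]
Visit SS; enqueue WA, UJ, PN, OU, AV → queue [HN, WA, UJ, PN, OU, AV]
Visit HN; enqueue UX → queue [WA, UJ, PN, OU, AV, UX]
Visit WA; enqueue OC, FX, CI → queue [UJ, PN, OU, AV, UX, OC, FX, CI]
Visit UJ; enqueue VP → queue [PN, OU, AV, UX, OC, FX, CI, VP]
Visit PN; enqueue HY → queue [OU, AV, UX, OC, FX, CI, VP, HY]
Visit OU; enqueue VS → queue [AV, UX, OC, FX, CI, VP, HY, VS]
Visit AV → queue [UX, OC, FX, CI, VP, HY, VS]
Visit UX; enqueue EW → queue [OC, FX, CI, VP, HY, VS, EW]
Visit OC; enqueue QP → queue [FX, CI, VP, HY, VS, EW, QP]
Visit FX; enqueue BW → queue [CI, VP, HY, VS, EW, QP, BW]
Visit CI; enqueue RD → queue [VP, HY, VS, EW, QP, BW, RD]
Visit VP → queue [HY, VS, EW, QP, BW, RD]
Visit HY → queue [VS, EW, QP, BW, RD]
Visit VS → queue [EW, QP, BW, RD]
Visit EW → queue [QP, BW, RD]
Visit QP → queue [BW, RD]
Visit BW → queue [RD]
Visit RD → queue []

Visit order: SY, SS, HN, WA, UJ, PN, OU, AV, UX, OC, FX, CI, VP, HY, VS, EW, QP, BW, RD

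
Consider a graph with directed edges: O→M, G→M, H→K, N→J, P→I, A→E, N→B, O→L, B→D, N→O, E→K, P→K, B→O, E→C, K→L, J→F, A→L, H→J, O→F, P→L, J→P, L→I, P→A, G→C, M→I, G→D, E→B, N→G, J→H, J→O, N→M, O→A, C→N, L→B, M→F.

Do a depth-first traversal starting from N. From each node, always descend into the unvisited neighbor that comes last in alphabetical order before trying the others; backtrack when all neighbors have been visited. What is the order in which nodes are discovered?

N → O → M → I → F → L → B → D → A → E → K → C → J → P → H → G

Visit N
N → O
O → M
M → I
M → F
O → L
L → B
B → D
O → A
A → E
E → K
E → C
N → J
J → P
J → H
N → G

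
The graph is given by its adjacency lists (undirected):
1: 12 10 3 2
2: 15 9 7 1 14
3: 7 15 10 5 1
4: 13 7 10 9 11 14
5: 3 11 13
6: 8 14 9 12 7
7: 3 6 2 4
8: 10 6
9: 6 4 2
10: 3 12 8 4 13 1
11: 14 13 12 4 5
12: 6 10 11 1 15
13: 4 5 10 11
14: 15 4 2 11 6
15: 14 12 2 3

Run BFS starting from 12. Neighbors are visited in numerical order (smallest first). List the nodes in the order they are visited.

Visit 12; enqueue 1, 6, 10, 11, 15 → queue [1, 6, 10, 11, 15]
Visit 1; enqueue 2, 3 → queue [6, 10, 11, 15, 2, 3]
Visit 6; enqueue 7, 8, 9, 14 → queue [10, 11, 15, 2, 3, 7, 8, 9, 14]
Visit 10; enqueue 4, 13 → queue [11, 15, 2, 3, 7, 8, 9, 14, 4, 13]
Visit 11; enqueue 5 → queue [15, 2, 3, 7, 8, 9, 14, 4, 13, 5]
Visit 15 → queue [2, 3, 7, 8, 9, 14, 4, 13, 5]
Visit 2 → queue [3, 7, 8, 9, 14, 4, 13, 5]
Visit 3 → queue [7, 8, 9, 14, 4, 13, 5]
Visit 7 → queue [8, 9, 14, 4, 13, 5]
Visit 8 → queue [9, 14, 4, 13, 5]
Visit 9 → queue [14, 4, 13, 5]
Visit 14 → queue [4, 13, 5]
Visit 4 → queue [13, 5]
Visit 13 → queue [5]
Visit 5 → queue []

12 -> 1 -> 6 -> 10 -> 11 -> 15 -> 2 -> 3 -> 7 -> 8 -> 9 -> 14 -> 4 -> 13 -> 5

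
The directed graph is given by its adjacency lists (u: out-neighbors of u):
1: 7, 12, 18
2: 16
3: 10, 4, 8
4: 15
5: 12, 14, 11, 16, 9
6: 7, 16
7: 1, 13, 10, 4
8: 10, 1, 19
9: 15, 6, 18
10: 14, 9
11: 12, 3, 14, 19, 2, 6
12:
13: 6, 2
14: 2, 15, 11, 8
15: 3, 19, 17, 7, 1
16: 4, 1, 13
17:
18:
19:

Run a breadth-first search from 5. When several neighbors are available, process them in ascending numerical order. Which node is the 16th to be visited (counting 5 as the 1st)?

13

Visit 5; enqueue 9, 11, 12, 14, 16 → queue [9, 11, 12, 14, 16]
Visit 9; enqueue 6, 15, 18 → queue [11, 12, 14, 16, 6, 15, 18]
Visit 11; enqueue 2, 3, 19 → queue [12, 14, 16, 6, 15, 18, 2, 3, 19]
Visit 12 → queue [14, 16, 6, 15, 18, 2, 3, 19]
Visit 14; enqueue 8 → queue [16, 6, 15, 18, 2, 3, 19, 8]
Visit 16; enqueue 1, 4, 13 → queue [6, 15, 18, 2, 3, 19, 8, 1, 4, 13]
Visit 6; enqueue 7 → queue [15, 18, 2, 3, 19, 8, 1, 4, 13, 7]
Visit 15; enqueue 17 → queue [18, 2, 3, 19, 8, 1, 4, 13, 7, 17]
Visit 18 → queue [2, 3, 19, 8, 1, 4, 13, 7, 17]
Visit 2 → queue [3, 19, 8, 1, 4, 13, 7, 17]
Visit 3; enqueue 10 → queue [19, 8, 1, 4, 13, 7, 17, 10]
Visit 19 → queue [8, 1, 4, 13, 7, 17, 10]
Visit 8 → queue [1, 4, 13, 7, 17, 10]
Visit 1 → queue [4, 13, 7, 17, 10]
Visit 4 → queue [13, 7, 17, 10]
Visit 13 → queue [7, 17, 10]
Visit 7 → queue [17, 10]
Visit 17 → queue [10]
Visit 10 → queue []

Visit order: 5, 9, 11, 12, 14, 16, 6, 15, 18, 2, 3, 19, 8, 1, 4, 13, 7, 17, 10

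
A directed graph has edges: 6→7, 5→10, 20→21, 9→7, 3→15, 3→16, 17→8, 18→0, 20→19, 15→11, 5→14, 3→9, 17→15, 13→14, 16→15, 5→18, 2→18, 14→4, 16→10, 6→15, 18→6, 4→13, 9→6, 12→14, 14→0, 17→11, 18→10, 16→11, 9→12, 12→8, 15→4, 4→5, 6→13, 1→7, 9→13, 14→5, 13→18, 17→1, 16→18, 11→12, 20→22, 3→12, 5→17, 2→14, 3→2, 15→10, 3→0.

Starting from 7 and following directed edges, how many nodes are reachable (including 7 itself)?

BFS from 7 visits: 7
Reachable nodes: 1 of 23 total.

1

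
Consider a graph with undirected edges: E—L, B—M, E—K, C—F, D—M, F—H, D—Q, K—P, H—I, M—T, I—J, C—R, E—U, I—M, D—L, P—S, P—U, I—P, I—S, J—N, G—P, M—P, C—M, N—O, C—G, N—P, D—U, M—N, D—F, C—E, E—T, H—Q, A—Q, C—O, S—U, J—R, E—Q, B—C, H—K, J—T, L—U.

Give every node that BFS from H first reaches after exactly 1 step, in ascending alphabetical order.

Level 0: H
Level 1: F, I, K, Q
Level 2: A, C, D, E, J, M, P, S
Level 3: B, G, L, N, O, R, T, U

F, I, K, Q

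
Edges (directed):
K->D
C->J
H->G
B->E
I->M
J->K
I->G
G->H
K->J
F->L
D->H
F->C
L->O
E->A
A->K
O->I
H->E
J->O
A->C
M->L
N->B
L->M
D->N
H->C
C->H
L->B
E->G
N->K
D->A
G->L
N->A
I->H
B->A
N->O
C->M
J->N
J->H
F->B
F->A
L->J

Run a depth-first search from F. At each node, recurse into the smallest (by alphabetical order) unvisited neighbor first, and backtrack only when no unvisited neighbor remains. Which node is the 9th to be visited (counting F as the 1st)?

Visit F
F → A
A → C
C → H
H → E
E → G
G → L
L → B
L → J
J → K
K → D
D → N
N → O
O → I
I → M

Visit order: F, A, C, H, E, G, L, B, J, K, D, N, O, I, M

J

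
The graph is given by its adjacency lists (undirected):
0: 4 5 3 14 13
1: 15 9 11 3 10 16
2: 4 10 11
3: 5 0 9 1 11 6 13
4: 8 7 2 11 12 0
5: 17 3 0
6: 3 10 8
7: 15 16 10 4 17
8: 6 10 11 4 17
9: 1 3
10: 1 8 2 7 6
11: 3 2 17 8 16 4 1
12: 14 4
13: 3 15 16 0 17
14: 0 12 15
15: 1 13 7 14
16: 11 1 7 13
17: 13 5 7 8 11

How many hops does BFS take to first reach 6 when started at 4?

2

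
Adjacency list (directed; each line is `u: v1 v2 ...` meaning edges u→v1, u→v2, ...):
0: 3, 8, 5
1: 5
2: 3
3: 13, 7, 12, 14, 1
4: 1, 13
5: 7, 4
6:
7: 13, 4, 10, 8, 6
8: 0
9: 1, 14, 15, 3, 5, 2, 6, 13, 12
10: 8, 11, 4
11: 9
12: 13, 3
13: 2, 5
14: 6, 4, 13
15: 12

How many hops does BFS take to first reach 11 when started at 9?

4

Level 0: 9
Level 1: 1, 2, 3, 5, 6, 12, 13, 14, 15
Level 2: 4, 7
Level 3: 8, 10
Level 4: 0, 11
11 first appears at level 4.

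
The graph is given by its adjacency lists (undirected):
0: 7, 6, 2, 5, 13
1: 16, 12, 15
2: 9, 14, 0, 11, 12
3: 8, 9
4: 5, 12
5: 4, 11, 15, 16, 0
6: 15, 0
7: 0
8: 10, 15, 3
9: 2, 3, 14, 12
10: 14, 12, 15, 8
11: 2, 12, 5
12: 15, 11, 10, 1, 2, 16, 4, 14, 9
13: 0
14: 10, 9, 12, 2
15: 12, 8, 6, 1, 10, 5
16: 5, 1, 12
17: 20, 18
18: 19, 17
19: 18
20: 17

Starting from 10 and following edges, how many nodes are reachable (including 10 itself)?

17

BFS from 10 visits: 10, 14, 12, 15, 8, 9, 2, 11, 1, 16, 4, 6, 5, 3, 0, 7, 13
Reachable nodes: 17 of 21 total.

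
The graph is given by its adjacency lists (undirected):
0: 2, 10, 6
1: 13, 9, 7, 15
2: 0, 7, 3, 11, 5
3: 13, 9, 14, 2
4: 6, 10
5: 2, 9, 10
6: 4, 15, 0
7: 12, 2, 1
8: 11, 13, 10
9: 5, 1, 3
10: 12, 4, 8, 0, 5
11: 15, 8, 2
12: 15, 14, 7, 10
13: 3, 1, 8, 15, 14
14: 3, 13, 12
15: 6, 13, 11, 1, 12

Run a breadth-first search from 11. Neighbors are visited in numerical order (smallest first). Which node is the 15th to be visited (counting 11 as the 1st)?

14

Visit 11; enqueue 2, 8, 15 → queue [2, 8, 15]
Visit 2; enqueue 0, 3, 5, 7 → queue [8, 15, 0, 3, 5, 7]
Visit 8; enqueue 10, 13 → queue [15, 0, 3, 5, 7, 10, 13]
Visit 15; enqueue 1, 6, 12 → queue [0, 3, 5, 7, 10, 13, 1, 6, 12]
Visit 0 → queue [3, 5, 7, 10, 13, 1, 6, 12]
Visit 3; enqueue 9, 14 → queue [5, 7, 10, 13, 1, 6, 12, 9, 14]
Visit 5 → queue [7, 10, 13, 1, 6, 12, 9, 14]
Visit 7 → queue [10, 13, 1, 6, 12, 9, 14]
Visit 10; enqueue 4 → queue [13, 1, 6, 12, 9, 14, 4]
Visit 13 → queue [1, 6, 12, 9, 14, 4]
Visit 1 → queue [6, 12, 9, 14, 4]
Visit 6 → queue [12, 9, 14, 4]
Visit 12 → queue [9, 14, 4]
Visit 9 → queue [14, 4]
Visit 14 → queue [4]
Visit 4 → queue []

Visit order: 11, 2, 8, 15, 0, 3, 5, 7, 10, 13, 1, 6, 12, 9, 14, 4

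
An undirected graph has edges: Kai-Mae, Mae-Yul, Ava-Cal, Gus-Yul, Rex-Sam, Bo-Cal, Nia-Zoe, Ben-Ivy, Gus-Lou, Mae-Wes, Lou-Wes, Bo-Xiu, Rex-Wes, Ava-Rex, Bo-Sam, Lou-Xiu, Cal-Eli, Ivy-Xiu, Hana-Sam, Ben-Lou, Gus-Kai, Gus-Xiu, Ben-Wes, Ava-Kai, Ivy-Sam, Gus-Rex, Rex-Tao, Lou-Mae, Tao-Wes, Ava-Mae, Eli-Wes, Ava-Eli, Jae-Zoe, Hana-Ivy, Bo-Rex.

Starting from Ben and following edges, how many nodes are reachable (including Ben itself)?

BFS from Ben visits: Ben, Ivy, Lou, Wes, Hana, Sam, Xiu, Gus, Mae, Eli, Rex, Tao, Bo, Kai, Yul, Ava, Cal
Reachable nodes: 17 of 20 total.

17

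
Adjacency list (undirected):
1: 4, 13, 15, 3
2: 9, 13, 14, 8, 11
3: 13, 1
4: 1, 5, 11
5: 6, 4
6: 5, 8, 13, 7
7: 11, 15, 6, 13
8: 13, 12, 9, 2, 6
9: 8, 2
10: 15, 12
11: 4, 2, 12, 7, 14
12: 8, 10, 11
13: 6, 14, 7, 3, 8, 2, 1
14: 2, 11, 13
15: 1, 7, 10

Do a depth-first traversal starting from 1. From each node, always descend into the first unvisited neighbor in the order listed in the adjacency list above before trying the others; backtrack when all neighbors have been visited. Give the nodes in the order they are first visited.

Visit 1
1 → 4
4 → 5
5 → 6
6 → 8
8 → 13
13 → 14
14 → 2
2 → 9
2 → 11
11 → 12
12 → 10
10 → 15
15 → 7
13 → 3

1, 4, 5, 6, 8, 13, 14, 2, 9, 11, 12, 10, 15, 7, 3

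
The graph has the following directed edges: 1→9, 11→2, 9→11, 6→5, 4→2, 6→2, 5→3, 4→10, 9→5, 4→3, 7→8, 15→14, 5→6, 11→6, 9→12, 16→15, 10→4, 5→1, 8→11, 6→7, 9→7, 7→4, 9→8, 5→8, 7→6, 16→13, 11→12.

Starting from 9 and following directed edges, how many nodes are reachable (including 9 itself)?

12

BFS from 9 visits: 9, 5, 7, 8, 11, 12, 1, 3, 6, 4, 2, 10
Reachable nodes: 12 of 16 total.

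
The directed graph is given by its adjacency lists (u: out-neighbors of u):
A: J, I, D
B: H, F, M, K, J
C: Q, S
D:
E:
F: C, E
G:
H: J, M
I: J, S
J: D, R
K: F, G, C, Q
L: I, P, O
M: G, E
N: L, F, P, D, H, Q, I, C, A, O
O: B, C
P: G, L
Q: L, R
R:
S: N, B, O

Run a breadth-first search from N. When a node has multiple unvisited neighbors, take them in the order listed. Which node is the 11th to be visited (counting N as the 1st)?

Visit N; enqueue L, F, P, D, H, Q, I, C, A, O → queue [L, F, P, D, H, Q, I, C, A, O]
Visit L → queue [F, P, D, H, Q, I, C, A, O]
Visit F; enqueue E → queue [P, D, H, Q, I, C, A, O, E]
Visit P; enqueue G → queue [D, H, Q, I, C, A, O, E, G]
Visit D → queue [H, Q, I, C, A, O, E, G]
Visit H; enqueue J, M → queue [Q, I, C, A, O, E, G, J, M]
Visit Q; enqueue R → queue [I, C, A, O, E, G, J, M, R]
Visit I; enqueue S → queue [C, A, O, E, G, J, M, R, S]
Visit C → queue [A, O, E, G, J, M, R, S]
Visit A → queue [O, E, G, J, M, R, S]
Visit O; enqueue B → queue [E, G, J, M, R, S, B]
Visit E → queue [G, J, M, R, S, B]
Visit G → queue [J, M, R, S, B]
Visit J → queue [M, R, S, B]
Visit M → queue [R, S, B]
Visit R → queue [S, B]
Visit S → queue [B]
Visit B; enqueue K → queue [K]
Visit K → queue []

Visit order: N, L, F, P, D, H, Q, I, C, A, O, E, G, J, M, R, S, B, K

O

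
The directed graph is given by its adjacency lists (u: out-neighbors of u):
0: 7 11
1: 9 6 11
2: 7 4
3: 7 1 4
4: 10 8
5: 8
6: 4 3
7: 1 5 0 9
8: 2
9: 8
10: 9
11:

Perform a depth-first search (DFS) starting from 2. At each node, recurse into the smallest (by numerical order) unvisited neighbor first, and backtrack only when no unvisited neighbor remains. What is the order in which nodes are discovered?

2 -> 4 -> 8 -> 10 -> 9 -> 7 -> 0 -> 11 -> 1 -> 6 -> 3 -> 5

Visit 2
2 → 4
4 → 8
4 → 10
10 → 9
2 → 7
7 → 0
0 → 11
7 → 1
1 → 6
6 → 3
7 → 5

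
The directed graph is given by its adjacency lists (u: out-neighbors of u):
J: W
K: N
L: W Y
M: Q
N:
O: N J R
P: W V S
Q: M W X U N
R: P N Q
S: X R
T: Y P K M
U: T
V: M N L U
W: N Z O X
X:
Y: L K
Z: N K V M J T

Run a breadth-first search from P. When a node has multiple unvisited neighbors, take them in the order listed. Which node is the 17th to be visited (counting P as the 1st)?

Y

Visit P; enqueue W, V, S → queue [W, V, S]
Visit W; enqueue N, Z, O, X → queue [V, S, N, Z, O, X]
Visit V; enqueue M, L, U → queue [S, N, Z, O, X, M, L, U]
Visit S; enqueue R → queue [N, Z, O, X, M, L, U, R]
Visit N → queue [Z, O, X, M, L, U, R]
Visit Z; enqueue K, J, T → queue [O, X, M, L, U, R, K, J, T]
Visit O → queue [X, M, L, U, R, K, J, T]
Visit X → queue [M, L, U, R, K, J, T]
Visit M; enqueue Q → queue [L, U, R, K, J, T, Q]
Visit L; enqueue Y → queue [U, R, K, J, T, Q, Y]
Visit U → queue [R, K, J, T, Q, Y]
Visit R → queue [K, J, T, Q, Y]
Visit K → queue [J, T, Q, Y]
Visit J → queue [T, Q, Y]
Visit T → queue [Q, Y]
Visit Q → queue [Y]
Visit Y → queue []

Visit order: P, W, V, S, N, Z, O, X, M, L, U, R, K, J, T, Q, Y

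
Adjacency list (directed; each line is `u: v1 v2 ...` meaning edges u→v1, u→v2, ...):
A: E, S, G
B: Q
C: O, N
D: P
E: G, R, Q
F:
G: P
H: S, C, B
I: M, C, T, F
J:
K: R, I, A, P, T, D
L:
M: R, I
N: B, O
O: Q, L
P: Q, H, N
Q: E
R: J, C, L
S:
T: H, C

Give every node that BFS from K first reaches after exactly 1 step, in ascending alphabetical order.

A, D, I, P, R, T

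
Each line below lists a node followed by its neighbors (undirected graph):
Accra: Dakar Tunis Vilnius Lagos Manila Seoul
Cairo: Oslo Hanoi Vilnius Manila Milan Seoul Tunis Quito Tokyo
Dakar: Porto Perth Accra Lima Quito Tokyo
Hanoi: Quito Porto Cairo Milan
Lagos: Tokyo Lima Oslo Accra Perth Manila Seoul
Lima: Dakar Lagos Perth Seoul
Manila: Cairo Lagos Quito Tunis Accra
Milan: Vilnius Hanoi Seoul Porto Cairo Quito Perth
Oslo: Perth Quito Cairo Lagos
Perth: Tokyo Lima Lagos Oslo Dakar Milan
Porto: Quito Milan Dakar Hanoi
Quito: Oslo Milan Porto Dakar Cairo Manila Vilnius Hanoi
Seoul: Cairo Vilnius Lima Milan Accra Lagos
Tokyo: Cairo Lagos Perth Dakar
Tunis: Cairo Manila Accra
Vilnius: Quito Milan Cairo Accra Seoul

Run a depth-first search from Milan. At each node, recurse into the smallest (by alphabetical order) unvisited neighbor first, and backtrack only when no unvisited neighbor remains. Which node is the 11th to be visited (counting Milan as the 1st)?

Visit Milan
Milan → Cairo
Cairo → Hanoi
Hanoi → Porto
Porto → Dakar
Dakar → Accra
Accra → Lagos
Lagos → Lima
Lima → Perth
Perth → Oslo
Oslo → Quito
Quito → Manila
Manila → Tunis
Quito → Vilnius
Vilnius → Seoul
Perth → Tokyo

Visit order: Milan, Cairo, Hanoi, Porto, Dakar, Accra, Lagos, Lima, Perth, Oslo, Quito, Manila, Tunis, Vilnius, Seoul, Tokyo

Quito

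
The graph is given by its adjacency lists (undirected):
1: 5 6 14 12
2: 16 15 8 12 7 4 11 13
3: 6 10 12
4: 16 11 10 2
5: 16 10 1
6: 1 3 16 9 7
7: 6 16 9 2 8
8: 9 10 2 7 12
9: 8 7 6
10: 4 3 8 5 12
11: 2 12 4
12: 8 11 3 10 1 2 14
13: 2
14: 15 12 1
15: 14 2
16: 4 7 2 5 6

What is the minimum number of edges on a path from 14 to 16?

3

Level 0: 14
Level 1: 1, 12, 15
Level 2: 2, 3, 5, 6, 8, 10, 11
Level 3: 4, 7, 9, 13, 16
16 first appears at level 3.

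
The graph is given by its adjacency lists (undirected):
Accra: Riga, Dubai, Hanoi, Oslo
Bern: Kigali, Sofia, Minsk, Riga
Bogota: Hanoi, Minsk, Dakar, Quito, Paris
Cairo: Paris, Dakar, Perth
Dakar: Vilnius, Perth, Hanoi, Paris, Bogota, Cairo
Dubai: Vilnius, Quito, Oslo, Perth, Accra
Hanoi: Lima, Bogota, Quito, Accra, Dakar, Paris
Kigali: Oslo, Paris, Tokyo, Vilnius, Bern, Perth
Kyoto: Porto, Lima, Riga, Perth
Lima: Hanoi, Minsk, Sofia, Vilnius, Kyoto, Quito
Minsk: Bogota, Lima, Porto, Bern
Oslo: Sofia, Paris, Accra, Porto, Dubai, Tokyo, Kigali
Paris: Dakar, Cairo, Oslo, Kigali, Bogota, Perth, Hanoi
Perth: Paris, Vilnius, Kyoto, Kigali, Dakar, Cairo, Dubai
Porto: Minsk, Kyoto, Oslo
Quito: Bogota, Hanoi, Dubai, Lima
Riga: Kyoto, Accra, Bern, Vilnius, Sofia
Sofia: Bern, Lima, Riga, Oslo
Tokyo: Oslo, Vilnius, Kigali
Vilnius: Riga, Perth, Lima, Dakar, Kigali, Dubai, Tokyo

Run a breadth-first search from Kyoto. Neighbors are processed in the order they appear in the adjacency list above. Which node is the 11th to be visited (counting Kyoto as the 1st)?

Visit Kyoto; enqueue Porto, Lima, Riga, Perth → queue [Porto, Lima, Riga, Perth]
Visit Porto; enqueue Minsk, Oslo → queue [Lima, Riga, Perth, Minsk, Oslo]
Visit Lima; enqueue Hanoi, Sofia, Vilnius, Quito → queue [Riga, Perth, Minsk, Oslo, Hanoi, Sofia, Vilnius, Quito]
Visit Riga; enqueue Accra, Bern → queue [Perth, Minsk, Oslo, Hanoi, Sofia, Vilnius, Quito, Accra, Bern]
Visit Perth; enqueue Paris, Kigali, Dakar, Cairo, Dubai → queue [Minsk, Oslo, Hanoi, Sofia, Vilnius, Quito, Accra, Bern, Paris, Kigali, Dakar, Cairo, Dubai]
Visit Minsk; enqueue Bogota → queue [Oslo, Hanoi, Sofia, Vilnius, Quito, Accra, Bern, Paris, Kigali, Dakar, Cairo, Dubai, Bogota]
Visit Oslo; enqueue Tokyo → queue [Hanoi, Sofia, Vilnius, Quito, Accra, Bern, Paris, Kigali, Dakar, Cairo, Dubai, Bogota, Tokyo]
Visit Hanoi → queue [Sofia, Vilnius, Quito, Accra, Bern, Paris, Kigali, Dakar, Cairo, Dubai, Bogota, Tokyo]
Visit Sofia → queue [Vilnius, Quito, Accra, Bern, Paris, Kigali, Dakar, Cairo, Dubai, Bogota, Tokyo]
Visit Vilnius → queue [Quito, Accra, Bern, Paris, Kigali, Dakar, Cairo, Dubai, Bogota, Tokyo]
Visit Quito → queue [Accra, Bern, Paris, Kigali, Dakar, Cairo, Dubai, Bogota, Tokyo]
Visit Accra → queue [Bern, Paris, Kigali, Dakar, Cairo, Dubai, Bogota, Tokyo]
Visit Bern → queue [Paris, Kigali, Dakar, Cairo, Dubai, Bogota, Tokyo]
Visit Paris → queue [Kigali, Dakar, Cairo, Dubai, Bogota, Tokyo]
Visit Kigali → queue [Dakar, Cairo, Dubai, Bogota, Tokyo]
Visit Dakar → queue [Cairo, Dubai, Bogota, Tokyo]
Visit Cairo → queue [Dubai, Bogota, Tokyo]
Visit Dubai → queue [Bogota, Tokyo]
Visit Bogota → queue [Tokyo]
Visit Tokyo → queue []

Visit order: Kyoto, Porto, Lima, Riga, Perth, Minsk, Oslo, Hanoi, Sofia, Vilnius, Quito, Accra, Bern, Paris, Kigali, Dakar, Cairo, Dubai, Bogota, Tokyo

Quito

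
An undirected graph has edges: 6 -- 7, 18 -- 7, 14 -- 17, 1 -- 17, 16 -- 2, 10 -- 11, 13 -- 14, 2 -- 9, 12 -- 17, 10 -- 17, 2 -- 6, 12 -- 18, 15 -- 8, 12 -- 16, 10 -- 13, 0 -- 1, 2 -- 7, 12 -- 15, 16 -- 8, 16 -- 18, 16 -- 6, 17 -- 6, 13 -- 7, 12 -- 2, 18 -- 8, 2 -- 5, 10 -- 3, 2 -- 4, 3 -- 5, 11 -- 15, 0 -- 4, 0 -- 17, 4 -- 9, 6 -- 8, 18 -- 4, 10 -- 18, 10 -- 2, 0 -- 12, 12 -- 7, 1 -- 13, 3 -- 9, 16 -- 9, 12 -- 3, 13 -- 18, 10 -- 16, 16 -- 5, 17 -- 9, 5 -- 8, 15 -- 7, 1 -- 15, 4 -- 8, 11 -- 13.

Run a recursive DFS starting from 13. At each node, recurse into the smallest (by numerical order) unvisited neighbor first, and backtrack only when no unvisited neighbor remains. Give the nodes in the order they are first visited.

Visit 13
13 → 1
1 → 0
0 → 4
4 → 2
2 → 5
5 → 3
3 → 9
9 → 16
16 → 6
6 → 7
7 → 12
12 → 15
15 → 8
8 → 18
18 → 10
10 → 11
10 → 17
17 → 14

13, 1, 0, 4, 2, 5, 3, 9, 16, 6, 7, 12, 15, 8, 18, 10, 11, 17, 14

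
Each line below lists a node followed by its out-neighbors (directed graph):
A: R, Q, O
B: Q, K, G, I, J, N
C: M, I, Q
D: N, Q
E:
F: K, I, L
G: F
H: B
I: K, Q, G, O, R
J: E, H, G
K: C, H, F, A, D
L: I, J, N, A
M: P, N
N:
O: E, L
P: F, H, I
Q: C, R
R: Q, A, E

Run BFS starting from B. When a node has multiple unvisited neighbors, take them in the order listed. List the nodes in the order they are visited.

Visit B; enqueue Q, K, G, I, J, N → queue [Q, K, G, I, J, N]
Visit Q; enqueue C, R → queue [K, G, I, J, N, C, R]
Visit K; enqueue H, F, A, D → queue [G, I, J, N, C, R, H, F, A, D]
Visit G → queue [I, J, N, C, R, H, F, A, D]
Visit I; enqueue O → queue [J, N, C, R, H, F, A, D, O]
Visit J; enqueue E → queue [N, C, R, H, F, A, D, O, E]
Visit N → queue [C, R, H, F, A, D, O, E]
Visit C; enqueue M → queue [R, H, F, A, D, O, E, M]
Visit R → queue [H, F, A, D, O, E, M]
Visit H → queue [F, A, D, O, E, M]
Visit F; enqueue L → queue [A, D, O, E, M, L]
Visit A → queue [D, O, E, M, L]
Visit D → queue [O, E, M, L]
Visit O → queue [E, M, L]
Visit E → queue [M, L]
Visit M; enqueue P → queue [L, P]
Visit L → queue [P]
Visit P → queue []

B Q K G I J N C R H F A D O E M L P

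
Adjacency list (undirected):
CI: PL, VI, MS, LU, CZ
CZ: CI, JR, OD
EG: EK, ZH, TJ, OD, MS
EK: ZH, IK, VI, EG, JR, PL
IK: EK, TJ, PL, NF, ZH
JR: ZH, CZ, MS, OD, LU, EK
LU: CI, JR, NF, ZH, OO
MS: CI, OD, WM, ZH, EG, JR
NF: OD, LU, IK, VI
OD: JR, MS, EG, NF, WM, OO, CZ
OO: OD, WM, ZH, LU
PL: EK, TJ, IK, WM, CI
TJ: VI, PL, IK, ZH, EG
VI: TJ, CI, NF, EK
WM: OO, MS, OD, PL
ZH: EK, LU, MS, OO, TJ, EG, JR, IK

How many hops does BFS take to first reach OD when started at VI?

Level 0: VI
Level 1: CI, EK, NF, TJ
Level 2: CZ, EG, IK, JR, LU, MS, OD, PL, ZH
Level 3: OO, WM
OD first appears at level 2.

2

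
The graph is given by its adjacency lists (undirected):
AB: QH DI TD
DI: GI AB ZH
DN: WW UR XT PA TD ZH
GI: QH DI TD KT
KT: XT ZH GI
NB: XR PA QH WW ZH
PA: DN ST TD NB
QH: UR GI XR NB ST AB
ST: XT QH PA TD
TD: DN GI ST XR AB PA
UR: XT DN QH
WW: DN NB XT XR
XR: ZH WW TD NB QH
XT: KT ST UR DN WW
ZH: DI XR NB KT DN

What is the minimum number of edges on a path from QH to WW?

2

Level 0: QH
Level 1: AB, GI, NB, ST, UR, XR
Level 2: DI, DN, KT, PA, TD, WW, XT, ZH
WW first appears at level 2.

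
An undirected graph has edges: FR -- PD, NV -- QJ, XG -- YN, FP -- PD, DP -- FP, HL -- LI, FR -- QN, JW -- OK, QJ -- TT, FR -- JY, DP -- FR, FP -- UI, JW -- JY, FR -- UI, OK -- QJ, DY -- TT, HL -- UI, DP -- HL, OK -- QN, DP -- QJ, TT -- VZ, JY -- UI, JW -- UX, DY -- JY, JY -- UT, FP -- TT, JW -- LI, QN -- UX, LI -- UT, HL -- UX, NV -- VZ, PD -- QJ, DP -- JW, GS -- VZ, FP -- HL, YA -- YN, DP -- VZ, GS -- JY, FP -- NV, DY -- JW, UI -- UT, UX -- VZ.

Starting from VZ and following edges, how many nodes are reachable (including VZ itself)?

BFS from VZ visits: VZ, DP, GS, NV, TT, UX, FP, FR, HL, JW, QJ, JY, DY, QN, PD, UI, LI, OK, UT
Reachable nodes: 19 of 22 total.

19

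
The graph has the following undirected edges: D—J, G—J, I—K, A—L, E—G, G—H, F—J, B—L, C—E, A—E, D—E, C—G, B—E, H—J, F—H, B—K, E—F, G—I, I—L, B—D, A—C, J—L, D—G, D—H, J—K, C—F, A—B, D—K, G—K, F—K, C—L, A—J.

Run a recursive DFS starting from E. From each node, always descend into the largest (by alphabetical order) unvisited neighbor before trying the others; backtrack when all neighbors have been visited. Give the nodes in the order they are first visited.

Visit E
E → G
G → K
K → J
J → L
L → I
L → C
C → F
F → H
H → D
D → B
B → A

E -> G -> K -> J -> L -> I -> C -> F -> H -> D -> B -> A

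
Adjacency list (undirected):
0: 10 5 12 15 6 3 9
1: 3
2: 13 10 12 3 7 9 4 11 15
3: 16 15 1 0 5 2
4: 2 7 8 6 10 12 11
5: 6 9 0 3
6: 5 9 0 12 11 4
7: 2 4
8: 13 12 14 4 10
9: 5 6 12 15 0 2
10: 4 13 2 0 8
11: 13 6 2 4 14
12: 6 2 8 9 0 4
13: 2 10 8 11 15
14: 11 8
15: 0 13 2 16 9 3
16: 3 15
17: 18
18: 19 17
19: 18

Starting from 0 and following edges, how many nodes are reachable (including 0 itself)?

17

BFS from 0 visits: 0, 3, 5, 6, 9, 10, 12, 15, 1, 2, 16, 4, 11, 8, 13, 7, 14
Reachable nodes: 17 of 20 total.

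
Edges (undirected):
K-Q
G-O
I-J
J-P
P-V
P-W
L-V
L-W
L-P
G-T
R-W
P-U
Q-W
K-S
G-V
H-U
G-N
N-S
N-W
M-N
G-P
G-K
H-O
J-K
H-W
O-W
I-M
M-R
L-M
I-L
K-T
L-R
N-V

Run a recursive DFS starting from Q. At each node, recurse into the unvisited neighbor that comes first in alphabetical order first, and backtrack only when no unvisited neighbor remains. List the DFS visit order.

Visit Q
Q → K
K → G
G → N
N → M
M → I
I → J
J → P
P → L
L → R
R → W
W → H
H → O
H → U
L → V
N → S
G → T

Q -> K -> G -> N -> M -> I -> J -> P -> L -> R -> W -> H -> O -> U -> V -> S -> T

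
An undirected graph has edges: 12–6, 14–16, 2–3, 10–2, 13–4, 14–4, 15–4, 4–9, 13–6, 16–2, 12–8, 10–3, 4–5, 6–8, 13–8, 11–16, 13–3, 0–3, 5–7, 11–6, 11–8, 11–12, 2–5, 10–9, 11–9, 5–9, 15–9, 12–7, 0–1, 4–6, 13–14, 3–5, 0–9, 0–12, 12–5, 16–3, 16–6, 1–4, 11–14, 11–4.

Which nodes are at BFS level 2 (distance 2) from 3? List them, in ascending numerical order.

Level 0: 3
Level 1: 0, 2, 5, 10, 13, 16
Level 2: 1, 4, 6, 7, 8, 9, 11, 12, 14
Level 3: 15

1, 4, 6, 7, 8, 9, 11, 12, 14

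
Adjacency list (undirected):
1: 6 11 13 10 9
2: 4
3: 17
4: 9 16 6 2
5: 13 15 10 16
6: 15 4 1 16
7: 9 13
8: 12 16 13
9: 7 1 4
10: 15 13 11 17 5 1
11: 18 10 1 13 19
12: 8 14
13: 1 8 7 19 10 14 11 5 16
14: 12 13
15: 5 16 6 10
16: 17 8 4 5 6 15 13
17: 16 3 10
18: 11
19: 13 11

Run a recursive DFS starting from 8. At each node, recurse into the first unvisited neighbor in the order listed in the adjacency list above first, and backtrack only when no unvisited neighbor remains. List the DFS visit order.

8 → 12 → 14 → 13 → 1 → 6 → 15 → 5 → 10 → 11 → 18 → 19 → 17 → 16 → 4 → 9 → 7 → 2 → 3

Visit 8
8 → 12
12 → 14
14 → 13
13 → 1
1 → 6
6 → 15
15 → 5
5 → 10
10 → 11
11 → 18
11 → 19
10 → 17
17 → 16
16 → 4
4 → 9
9 → 7
4 → 2
17 → 3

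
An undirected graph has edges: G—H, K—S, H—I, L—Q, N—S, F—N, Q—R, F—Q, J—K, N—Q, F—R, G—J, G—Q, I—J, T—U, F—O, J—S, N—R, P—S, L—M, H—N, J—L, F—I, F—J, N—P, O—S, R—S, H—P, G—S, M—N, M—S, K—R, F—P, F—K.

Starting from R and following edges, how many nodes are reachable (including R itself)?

14

BFS from R visits: R, S, Q, N, K, F, P, O, M, J, G, L, H, I
Reachable nodes: 14 of 16 total.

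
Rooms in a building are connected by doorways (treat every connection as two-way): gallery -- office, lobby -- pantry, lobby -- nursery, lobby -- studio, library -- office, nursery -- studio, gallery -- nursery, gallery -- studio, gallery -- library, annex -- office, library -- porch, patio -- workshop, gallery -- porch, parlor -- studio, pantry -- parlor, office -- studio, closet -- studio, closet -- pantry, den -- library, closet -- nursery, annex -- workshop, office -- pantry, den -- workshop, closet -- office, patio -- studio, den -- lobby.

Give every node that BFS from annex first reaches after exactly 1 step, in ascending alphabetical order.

office, workshop

Level 0: annex
Level 1: office, workshop
Level 2: closet, den, gallery, library, pantry, patio, studio
Level 3: lobby, nursery, parlor, porch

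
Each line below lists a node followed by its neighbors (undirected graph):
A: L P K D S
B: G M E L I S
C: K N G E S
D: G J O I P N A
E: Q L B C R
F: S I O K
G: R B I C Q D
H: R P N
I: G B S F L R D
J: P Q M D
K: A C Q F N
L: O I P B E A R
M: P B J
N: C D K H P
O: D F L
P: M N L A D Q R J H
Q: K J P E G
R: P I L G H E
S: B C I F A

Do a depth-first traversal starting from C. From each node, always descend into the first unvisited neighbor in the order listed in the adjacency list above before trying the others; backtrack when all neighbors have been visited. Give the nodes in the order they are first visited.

Visit C
C → K
K → A
A → L
L → O
O → D
D → G
G → R
R → P
P → M
M → B
B → E
E → Q
Q → J
B → I
I → S
S → F
P → N
N → H

C → K → A → L → O → D → G → R → P → M → B → E → Q → J → I → S → F → N → H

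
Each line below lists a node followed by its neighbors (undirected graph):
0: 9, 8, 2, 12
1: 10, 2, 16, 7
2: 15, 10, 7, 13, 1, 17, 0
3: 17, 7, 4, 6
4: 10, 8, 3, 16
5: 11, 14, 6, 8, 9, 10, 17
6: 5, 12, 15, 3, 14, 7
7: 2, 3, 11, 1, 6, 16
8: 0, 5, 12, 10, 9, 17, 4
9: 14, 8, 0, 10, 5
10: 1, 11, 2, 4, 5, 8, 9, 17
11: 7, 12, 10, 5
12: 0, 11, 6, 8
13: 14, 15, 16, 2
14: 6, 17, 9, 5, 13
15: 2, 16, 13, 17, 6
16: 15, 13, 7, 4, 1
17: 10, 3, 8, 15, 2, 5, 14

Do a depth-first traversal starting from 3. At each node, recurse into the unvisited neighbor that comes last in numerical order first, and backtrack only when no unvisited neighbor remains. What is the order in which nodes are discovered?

Visit 3
3 → 17
17 → 15
15 → 16
16 → 13
13 → 14
14 → 9
9 → 10
10 → 11
11 → 12
12 → 8
8 → 5
5 → 6
6 → 7
7 → 2
2 → 1
2 → 0
8 → 4

3 → 17 → 15 → 16 → 13 → 14 → 9 → 10 → 11 → 12 → 8 → 5 → 6 → 7 → 2 → 1 → 0 → 4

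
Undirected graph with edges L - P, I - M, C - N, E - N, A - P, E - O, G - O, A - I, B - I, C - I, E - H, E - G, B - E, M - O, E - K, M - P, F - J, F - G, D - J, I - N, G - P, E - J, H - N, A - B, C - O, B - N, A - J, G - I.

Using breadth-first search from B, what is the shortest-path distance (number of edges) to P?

Level 0: B
Level 1: A, E, I, N
Level 2: C, G, H, J, K, M, O, P
Level 3: D, F, L
P first appears at level 2.

2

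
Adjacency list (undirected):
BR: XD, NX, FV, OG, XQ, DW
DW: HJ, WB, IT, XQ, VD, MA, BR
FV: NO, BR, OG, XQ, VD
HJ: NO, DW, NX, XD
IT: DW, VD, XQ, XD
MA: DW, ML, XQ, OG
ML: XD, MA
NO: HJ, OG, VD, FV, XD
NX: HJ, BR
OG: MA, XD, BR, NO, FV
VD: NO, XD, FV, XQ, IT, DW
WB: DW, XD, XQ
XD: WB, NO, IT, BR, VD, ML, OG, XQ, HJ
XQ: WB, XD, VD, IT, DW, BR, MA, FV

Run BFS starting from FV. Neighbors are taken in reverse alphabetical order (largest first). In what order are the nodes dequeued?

Visit FV; enqueue XQ, VD, OG, NO, BR → queue [XQ, VD, OG, NO, BR]
Visit XQ; enqueue XD, WB, MA, IT, DW → queue [VD, OG, NO, BR, XD, WB, MA, IT, DW]
Visit VD → queue [OG, NO, BR, XD, WB, MA, IT, DW]
Visit OG → queue [NO, BR, XD, WB, MA, IT, DW]
Visit NO; enqueue HJ → queue [BR, XD, WB, MA, IT, DW, HJ]
Visit BR; enqueue NX → queue [XD, WB, MA, IT, DW, HJ, NX]
Visit XD; enqueue ML → queue [WB, MA, IT, DW, HJ, NX, ML]
Visit WB → queue [MA, IT, DW, HJ, NX, ML]
Visit MA → queue [IT, DW, HJ, NX, ML]
Visit IT → queue [DW, HJ, NX, ML]
Visit DW → queue [HJ, NX, ML]
Visit HJ → queue [NX, ML]
Visit NX → queue [ML]
Visit ML → queue []

FV XQ VD OG NO BR XD WB MA IT DW HJ NX ML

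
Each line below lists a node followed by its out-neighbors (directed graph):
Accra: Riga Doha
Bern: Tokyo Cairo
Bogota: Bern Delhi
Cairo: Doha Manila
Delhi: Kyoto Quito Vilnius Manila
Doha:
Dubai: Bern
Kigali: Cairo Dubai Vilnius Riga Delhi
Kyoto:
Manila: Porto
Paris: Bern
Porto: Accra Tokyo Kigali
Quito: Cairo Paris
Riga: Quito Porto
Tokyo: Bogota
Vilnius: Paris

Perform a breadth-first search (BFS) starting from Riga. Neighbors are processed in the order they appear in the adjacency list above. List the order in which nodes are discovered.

Riga → Quito → Porto → Cairo → Paris → Accra → Tokyo → Kigali → Doha → Manila → Bern → Bogota → Dubai → Vilnius → Delhi → Kyoto

Visit Riga; enqueue Quito, Porto → queue [Quito, Porto]
Visit Quito; enqueue Cairo, Paris → queue [Porto, Cairo, Paris]
Visit Porto; enqueue Accra, Tokyo, Kigali → queue [Cairo, Paris, Accra, Tokyo, Kigali]
Visit Cairo; enqueue Doha, Manila → queue [Paris, Accra, Tokyo, Kigali, Doha, Manila]
Visit Paris; enqueue Bern → queue [Accra, Tokyo, Kigali, Doha, Manila, Bern]
Visit Accra → queue [Tokyo, Kigali, Doha, Manila, Bern]
Visit Tokyo; enqueue Bogota → queue [Kigali, Doha, Manila, Bern, Bogota]
Visit Kigali; enqueue Dubai, Vilnius, Delhi → queue [Doha, Manila, Bern, Bogota, Dubai, Vilnius, Delhi]
Visit Doha → queue [Manila, Bern, Bogota, Dubai, Vilnius, Delhi]
Visit Manila → queue [Bern, Bogota, Dubai, Vilnius, Delhi]
Visit Bern → queue [Bogota, Dubai, Vilnius, Delhi]
Visit Bogota → queue [Dubai, Vilnius, Delhi]
Visit Dubai → queue [Vilnius, Delhi]
Visit Vilnius → queue [Delhi]
Visit Delhi; enqueue Kyoto → queue [Kyoto]
Visit Kyoto → queue []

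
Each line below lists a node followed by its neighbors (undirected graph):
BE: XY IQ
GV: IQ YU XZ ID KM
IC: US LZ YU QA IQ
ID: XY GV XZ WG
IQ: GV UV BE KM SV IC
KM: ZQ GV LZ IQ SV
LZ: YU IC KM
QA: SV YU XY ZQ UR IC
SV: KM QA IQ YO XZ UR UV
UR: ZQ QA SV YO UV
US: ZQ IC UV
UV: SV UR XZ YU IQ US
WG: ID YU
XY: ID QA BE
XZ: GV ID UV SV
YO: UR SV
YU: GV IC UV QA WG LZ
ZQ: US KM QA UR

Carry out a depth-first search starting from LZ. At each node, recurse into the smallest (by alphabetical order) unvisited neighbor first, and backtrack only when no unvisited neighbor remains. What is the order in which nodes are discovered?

LZ → IC → IQ → BE → XY → ID → GV → KM → SV → QA → UR → UV → US → ZQ → XZ → YU → WG → YO

Visit LZ
LZ → IC
IC → IQ
IQ → BE
BE → XY
XY → ID
ID → GV
GV → KM
KM → SV
SV → QA
QA → UR
UR → UV
UV → US
US → ZQ
UV → XZ
UV → YU
YU → WG
UR → YO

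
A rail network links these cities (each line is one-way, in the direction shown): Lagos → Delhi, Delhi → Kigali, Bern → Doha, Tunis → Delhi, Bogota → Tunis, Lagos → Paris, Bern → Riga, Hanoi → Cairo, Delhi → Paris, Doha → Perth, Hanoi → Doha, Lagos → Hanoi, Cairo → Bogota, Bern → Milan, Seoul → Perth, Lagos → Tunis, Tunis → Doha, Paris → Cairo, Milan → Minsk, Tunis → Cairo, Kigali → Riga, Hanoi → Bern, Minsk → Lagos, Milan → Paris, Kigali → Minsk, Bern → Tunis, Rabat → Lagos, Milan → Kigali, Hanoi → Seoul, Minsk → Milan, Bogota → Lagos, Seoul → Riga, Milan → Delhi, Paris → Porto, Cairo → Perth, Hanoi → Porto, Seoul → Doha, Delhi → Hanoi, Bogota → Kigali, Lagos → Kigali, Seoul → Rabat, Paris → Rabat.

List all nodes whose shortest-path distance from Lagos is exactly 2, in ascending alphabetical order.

Bern, Cairo, Doha, Minsk, Porto, Rabat, Riga, Seoul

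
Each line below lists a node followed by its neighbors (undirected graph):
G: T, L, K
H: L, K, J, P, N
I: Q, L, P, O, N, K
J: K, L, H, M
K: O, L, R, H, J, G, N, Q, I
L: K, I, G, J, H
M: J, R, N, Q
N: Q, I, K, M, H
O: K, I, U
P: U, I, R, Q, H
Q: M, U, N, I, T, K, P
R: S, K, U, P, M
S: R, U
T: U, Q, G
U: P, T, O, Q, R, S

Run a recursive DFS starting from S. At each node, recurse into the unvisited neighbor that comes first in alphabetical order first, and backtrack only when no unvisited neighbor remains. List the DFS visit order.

Visit S
S → R
R → K
K → G
G → L
L → H
H → J
J → M
M → N
N → I
I → O
O → U
U → P
P → Q
Q → T

S, R, K, G, L, H, J, M, N, I, O, U, P, Q, T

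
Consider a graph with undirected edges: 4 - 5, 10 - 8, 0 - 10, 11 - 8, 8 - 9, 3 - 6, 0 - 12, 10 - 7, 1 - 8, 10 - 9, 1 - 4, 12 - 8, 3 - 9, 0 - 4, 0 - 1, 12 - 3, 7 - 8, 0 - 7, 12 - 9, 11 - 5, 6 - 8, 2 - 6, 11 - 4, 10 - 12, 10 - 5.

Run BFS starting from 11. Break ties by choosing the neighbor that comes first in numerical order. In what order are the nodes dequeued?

Visit 11; enqueue 4, 5, 8 → queue [4, 5, 8]
Visit 4; enqueue 0, 1 → queue [5, 8, 0, 1]
Visit 5; enqueue 10 → queue [8, 0, 1, 10]
Visit 8; enqueue 6, 7, 9, 12 → queue [0, 1, 10, 6, 7, 9, 12]
Visit 0 → queue [1, 10, 6, 7, 9, 12]
Visit 1 → queue [10, 6, 7, 9, 12]
Visit 10 → queue [6, 7, 9, 12]
Visit 6; enqueue 2, 3 → queue [7, 9, 12, 2, 3]
Visit 7 → queue [9, 12, 2, 3]
Visit 9 → queue [12, 2, 3]
Visit 12 → queue [2, 3]
Visit 2 → queue [3]
Visit 3 → queue []

11 → 4 → 5 → 8 → 0 → 1 → 10 → 6 → 7 → 9 → 12 → 2 → 3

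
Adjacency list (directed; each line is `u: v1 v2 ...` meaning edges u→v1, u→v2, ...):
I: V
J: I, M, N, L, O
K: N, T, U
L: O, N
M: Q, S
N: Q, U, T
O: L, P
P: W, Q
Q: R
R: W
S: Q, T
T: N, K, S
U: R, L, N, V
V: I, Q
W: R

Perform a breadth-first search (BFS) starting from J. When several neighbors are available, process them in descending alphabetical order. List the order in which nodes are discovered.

J, O, N, M, L, I, P, U, T, Q, S, V, W, R, K

Visit J; enqueue O, N, M, L, I → queue [O, N, M, L, I]
Visit O; enqueue P → queue [N, M, L, I, P]
Visit N; enqueue U, T, Q → queue [M, L, I, P, U, T, Q]
Visit M; enqueue S → queue [L, I, P, U, T, Q, S]
Visit L → queue [I, P, U, T, Q, S]
Visit I; enqueue V → queue [P, U, T, Q, S, V]
Visit P; enqueue W → queue [U, T, Q, S, V, W]
Visit U; enqueue R → queue [T, Q, S, V, W, R]
Visit T; enqueue K → queue [Q, S, V, W, R, K]
Visit Q → queue [S, V, W, R, K]
Visit S → queue [V, W, R, K]
Visit V → queue [W, R, K]
Visit W → queue [R, K]
Visit R → queue [K]
Visit K → queue []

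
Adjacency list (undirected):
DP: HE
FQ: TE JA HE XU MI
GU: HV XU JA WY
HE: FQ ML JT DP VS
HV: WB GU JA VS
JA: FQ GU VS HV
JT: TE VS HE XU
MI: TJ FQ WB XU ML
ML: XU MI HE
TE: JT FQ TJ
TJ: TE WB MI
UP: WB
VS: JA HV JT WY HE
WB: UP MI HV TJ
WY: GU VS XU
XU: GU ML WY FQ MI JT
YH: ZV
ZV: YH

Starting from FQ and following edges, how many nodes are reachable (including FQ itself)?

BFS from FQ visits: FQ, XU, TE, MI, JA, HE, WY, ML, JT, GU, TJ, WB, VS, HV, DP, UP
Reachable nodes: 16 of 18 total.

16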